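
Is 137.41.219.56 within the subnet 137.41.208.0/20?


Subnet network: 137.41.208.0
Test IP AND mask: 137.41.208.0
Yes, 137.41.219.56 is in 137.41.208.0/20


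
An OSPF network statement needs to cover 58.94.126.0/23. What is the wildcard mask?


Subnet mask: 255.255.254.0
Wildcard = 255.255.255.255 - subnet mask
255 - 255 = 0
255 - 255 = 0
255 - 254 = 1
255 - 0 = 255
Wildcard: 0.0.1.255


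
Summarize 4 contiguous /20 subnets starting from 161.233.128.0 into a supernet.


Original prefix: /20
Number of subnets: 4 = 2^2
New prefix = 20 - 2 = 18
Supernet: 161.233.128.0/18


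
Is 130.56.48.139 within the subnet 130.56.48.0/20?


Subnet network: 130.56.48.0
Test IP AND mask: 130.56.48.0
Yes, 130.56.48.139 is in 130.56.48.0/20


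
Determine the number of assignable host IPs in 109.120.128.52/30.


Host bits = 32 - 30 = 2
Total addresses = 2^2 = 4
Usable = total - 2 (network and broadcast)
Usable hosts: 2


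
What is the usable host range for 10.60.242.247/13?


Network: 10.56.0.0
Broadcast: 10.63.255.255
First usable = network + 1
Last usable = broadcast - 1
Range: 10.56.0.1 to 10.63.255.254


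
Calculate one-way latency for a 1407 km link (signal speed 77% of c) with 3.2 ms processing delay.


Speed = 0.77 * 3e5 km/s = 231000 km/s
Propagation delay = 1407 / 231000 = 0.0061 s = 6.0909 ms
Processing delay = 3.2 ms
Total one-way latency = 9.2909 ms


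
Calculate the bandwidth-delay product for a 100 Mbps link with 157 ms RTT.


BDP = bandwidth * RTT
= 100 Mbps * 157 ms
= 100 * 1e6 * 157 / 1000 bits
= 15700000 bits
= 1962500 bytes
= 1916.5039 KB
BDP = 15700000 bits (1962500 bytes)


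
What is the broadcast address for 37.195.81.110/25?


Network: 37.195.81.0/25
Host bits = 7
Set all host bits to 1:
Broadcast: 37.195.81.127


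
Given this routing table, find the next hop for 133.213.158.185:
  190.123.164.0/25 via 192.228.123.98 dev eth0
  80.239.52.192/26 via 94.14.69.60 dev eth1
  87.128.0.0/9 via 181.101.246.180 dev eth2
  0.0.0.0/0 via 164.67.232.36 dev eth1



Longest prefix match for 133.213.158.185:
  /25 190.123.164.0: no
  /26 80.239.52.192: no
  /9 87.128.0.0: no
  /0 0.0.0.0: MATCH
Selected: next-hop 164.67.232.36 via eth1 (matched /0)


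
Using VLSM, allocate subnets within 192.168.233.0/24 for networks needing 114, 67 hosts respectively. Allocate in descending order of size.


114 hosts -> /25 (126 usable): 192.168.233.0/25
67 hosts -> /25 (126 usable): 192.168.233.128/25
Allocation: 192.168.233.0/25 (114 hosts, 126 usable); 192.168.233.128/25 (67 hosts, 126 usable)


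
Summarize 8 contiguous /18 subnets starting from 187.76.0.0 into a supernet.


Original prefix: /18
Number of subnets: 8 = 2^3
New prefix = 18 - 3 = 15
Supernet: 187.76.0.0/15


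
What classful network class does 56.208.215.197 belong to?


First octet: 56
Binary: 00111000
0xxxxxxx -> Class A (1-126)
Class A, default mask 255.0.0.0 (/8)


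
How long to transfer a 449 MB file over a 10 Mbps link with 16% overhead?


Effective throughput = 10 * (1 - 16/100) = 8.4 Mbps
File size in Mb = 449 * 8 = 3592 Mb
Time = 3592 / 8.4
Time = 427.619 seconds


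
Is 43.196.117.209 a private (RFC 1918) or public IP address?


RFC 1918 private ranges:
  10.0.0.0/8 (10.0.0.0 - 10.255.255.255)
  172.16.0.0/12 (172.16.0.0 - 172.31.255.255)
  192.168.0.0/16 (192.168.0.0 - 192.168.255.255)
Public (not in any RFC 1918 range)


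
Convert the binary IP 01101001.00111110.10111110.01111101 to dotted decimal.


01101001 = 105
00111110 = 62
10111110 = 190
01111101 = 125
IP: 105.62.190.125


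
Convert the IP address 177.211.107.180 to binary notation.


177 = 10110001
211 = 11010011
107 = 01101011
180 = 10110100
Binary: 10110001.11010011.01101011.10110100


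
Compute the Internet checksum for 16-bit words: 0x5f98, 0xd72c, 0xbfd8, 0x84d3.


Sum all words (with carry folding):
+ 0x5f98 = 0x5f98
+ 0xd72c = 0x36c5
+ 0xbfd8 = 0xf69d
+ 0x84d3 = 0x7b71
One's complement: ~0x7b71
Checksum = 0x848e


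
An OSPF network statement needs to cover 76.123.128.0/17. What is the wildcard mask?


Subnet mask: 255.255.128.0
Wildcard = 255.255.255.255 - subnet mask
255 - 255 = 0
255 - 255 = 0
255 - 128 = 127
255 - 0 = 255
Wildcard: 0.0.127.255


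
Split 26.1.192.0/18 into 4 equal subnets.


New prefix = 18 + 2 = 20
Each subnet has 4096 addresses
  26.1.192.0/20
  26.1.208.0/20
  26.1.224.0/20
  26.1.240.0/20
Subnets: 26.1.192.0/20, 26.1.208.0/20, 26.1.224.0/20, 26.1.240.0/20


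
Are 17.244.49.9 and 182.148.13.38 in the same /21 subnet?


Mask: 255.255.248.0
17.244.49.9 AND mask = 17.244.48.0
182.148.13.38 AND mask = 182.148.8.0
No, different subnets (17.244.48.0 vs 182.148.8.0)


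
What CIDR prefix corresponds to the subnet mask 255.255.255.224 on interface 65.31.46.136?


Binary: 11111111.11111111.11111111.11100000
Count leading 1s
Prefix: /27


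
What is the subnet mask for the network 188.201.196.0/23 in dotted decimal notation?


/23 means 23 network bits, 9 host bits
Binary: 11111111111111111111111000000000
Mask: 255.255.254.0


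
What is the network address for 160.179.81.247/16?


IP:   10100000.10110011.01010001.11110111
Mask: 11111111.11111111.00000000.00000000
AND operation:
Net:  10100000.10110011.00000000.00000000
Network: 160.179.0.0/16


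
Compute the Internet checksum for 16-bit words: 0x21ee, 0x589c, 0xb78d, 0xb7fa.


Sum all words (with carry folding):
+ 0x21ee = 0x21ee
+ 0x589c = 0x7a8a
+ 0xb78d = 0x3218
+ 0xb7fa = 0xea12
One's complement: ~0xea12
Checksum = 0x15ed


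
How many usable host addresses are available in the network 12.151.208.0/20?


Host bits = 32 - 20 = 12
Total addresses = 2^12 = 4096
Usable = total - 2 (network and broadcast)
Usable hosts: 4094


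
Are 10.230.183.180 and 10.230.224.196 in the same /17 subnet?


Mask: 255.255.128.0
10.230.183.180 AND mask = 10.230.128.0
10.230.224.196 AND mask = 10.230.128.0
Yes, same subnet (10.230.128.0)


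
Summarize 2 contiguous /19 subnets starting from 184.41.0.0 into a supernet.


Original prefix: /19
Number of subnets: 2 = 2^1
New prefix = 19 - 1 = 18
Supernet: 184.41.0.0/18


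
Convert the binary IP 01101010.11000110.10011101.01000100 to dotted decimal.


01101010 = 106
11000110 = 198
10011101 = 157
01000100 = 68
IP: 106.198.157.68


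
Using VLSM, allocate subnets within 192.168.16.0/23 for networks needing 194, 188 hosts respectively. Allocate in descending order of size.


194 hosts -> /24 (254 usable): 192.168.16.0/24
188 hosts -> /24 (254 usable): 192.168.17.0/24
Allocation: 192.168.16.0/24 (194 hosts, 254 usable); 192.168.17.0/24 (188 hosts, 254 usable)


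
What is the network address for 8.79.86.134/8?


IP:   00001000.01001111.01010110.10000110
Mask: 11111111.00000000.00000000.00000000
AND operation:
Net:  00001000.00000000.00000000.00000000
Network: 8.0.0.0/8


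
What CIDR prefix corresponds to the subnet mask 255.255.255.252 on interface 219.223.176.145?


Binary: 11111111.11111111.11111111.11111100
Count leading 1s
Prefix: /30


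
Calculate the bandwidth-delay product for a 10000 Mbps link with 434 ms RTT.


BDP = bandwidth * RTT
= 10000 Mbps * 434 ms
= 10000 * 1e6 * 434 / 1000 bits
= 4340000000 bits
= 542500000 bytes
= 529785.1562 KB
BDP = 4340000000 bits (542500000 bytes)


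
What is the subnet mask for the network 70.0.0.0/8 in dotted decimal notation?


/8 means 8 network bits, 24 host bits
Binary: 11111111000000000000000000000000
Mask: 255.0.0.0


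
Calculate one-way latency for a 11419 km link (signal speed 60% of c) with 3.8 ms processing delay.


Speed = 0.6 * 3e5 km/s = 180000 km/s
Propagation delay = 11419 / 180000 = 0.0634 s = 63.4389 ms
Processing delay = 3.8 ms
Total one-way latency = 67.2389 ms


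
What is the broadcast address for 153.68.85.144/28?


Network: 153.68.85.144/28
Host bits = 4
Set all host bits to 1:
Broadcast: 153.68.85.159


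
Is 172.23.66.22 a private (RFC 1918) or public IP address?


RFC 1918 private ranges:
  10.0.0.0/8 (10.0.0.0 - 10.255.255.255)
  172.16.0.0/12 (172.16.0.0 - 172.31.255.255)
  192.168.0.0/16 (192.168.0.0 - 192.168.255.255)
Private (in 172.16.0.0/12)


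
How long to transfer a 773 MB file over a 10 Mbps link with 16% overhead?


Effective throughput = 10 * (1 - 16/100) = 8.4 Mbps
File size in Mb = 773 * 8 = 6184 Mb
Time = 6184 / 8.4
Time = 736.1905 seconds


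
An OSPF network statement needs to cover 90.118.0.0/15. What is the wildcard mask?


Subnet mask: 255.254.0.0
Wildcard = 255.255.255.255 - subnet mask
255 - 255 = 0
255 - 254 = 1
255 - 0 = 255
255 - 0 = 255
Wildcard: 0.1.255.255


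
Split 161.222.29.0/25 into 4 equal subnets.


New prefix = 25 + 2 = 27
Each subnet has 32 addresses
  161.222.29.0/27
  161.222.29.32/27
  161.222.29.64/27
  161.222.29.96/27
Subnets: 161.222.29.0/27, 161.222.29.32/27, 161.222.29.64/27, 161.222.29.96/27


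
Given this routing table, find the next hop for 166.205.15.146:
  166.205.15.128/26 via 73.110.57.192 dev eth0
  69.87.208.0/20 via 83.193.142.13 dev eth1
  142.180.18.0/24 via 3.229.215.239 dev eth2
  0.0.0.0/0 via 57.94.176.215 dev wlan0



Longest prefix match for 166.205.15.146:
  /26 166.205.15.128: MATCH
  /20 69.87.208.0: no
  /24 142.180.18.0: no
  /0 0.0.0.0: MATCH
Selected: next-hop 73.110.57.192 via eth0 (matched /26)


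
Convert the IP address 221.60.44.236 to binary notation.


221 = 11011101
60 = 00111100
44 = 00101100
236 = 11101100
Binary: 11011101.00111100.00101100.11101100


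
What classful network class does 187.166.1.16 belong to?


First octet: 187
Binary: 10111011
10xxxxxx -> Class B (128-191)
Class B, default mask 255.255.0.0 (/16)


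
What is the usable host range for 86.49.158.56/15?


Network: 86.48.0.0
Broadcast: 86.49.255.255
First usable = network + 1
Last usable = broadcast - 1
Range: 86.48.0.1 to 86.49.255.254


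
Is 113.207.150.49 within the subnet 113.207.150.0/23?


Subnet network: 113.207.150.0
Test IP AND mask: 113.207.150.0
Yes, 113.207.150.49 is in 113.207.150.0/23


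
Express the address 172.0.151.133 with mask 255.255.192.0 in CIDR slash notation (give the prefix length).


Binary: 11111111.11111111.11000000.00000000
Count leading 1s
Prefix: /18


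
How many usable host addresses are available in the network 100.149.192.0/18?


Host bits = 32 - 18 = 14
Total addresses = 2^14 = 16384
Usable = total - 2 (network and broadcast)
Usable hosts: 16382


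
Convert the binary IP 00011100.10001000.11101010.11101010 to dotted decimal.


00011100 = 28
10001000 = 136
11101010 = 234
11101010 = 234
IP: 28.136.234.234


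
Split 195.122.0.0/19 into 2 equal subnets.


New prefix = 19 + 1 = 20
Each subnet has 4096 addresses
  195.122.0.0/20
  195.122.16.0/20
Subnets: 195.122.0.0/20, 195.122.16.0/20


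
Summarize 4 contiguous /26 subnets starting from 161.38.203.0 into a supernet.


Original prefix: /26
Number of subnets: 4 = 2^2
New prefix = 26 - 2 = 24
Supernet: 161.38.203.0/24


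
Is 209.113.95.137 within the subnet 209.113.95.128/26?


Subnet network: 209.113.95.128
Test IP AND mask: 209.113.95.128
Yes, 209.113.95.137 is in 209.113.95.128/26


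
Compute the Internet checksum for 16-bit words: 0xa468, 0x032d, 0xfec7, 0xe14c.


Sum all words (with carry folding):
+ 0xa468 = 0xa468
+ 0x032d = 0xa795
+ 0xfec7 = 0xa65d
+ 0xe14c = 0x87aa
One's complement: ~0x87aa
Checksum = 0x7855


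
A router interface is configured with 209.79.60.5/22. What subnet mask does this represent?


/22 means 22 network bits, 10 host bits
Binary: 11111111111111111111110000000000
Mask: 255.255.252.0


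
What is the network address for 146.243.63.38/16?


IP:   10010010.11110011.00111111.00100110
Mask: 11111111.11111111.00000000.00000000
AND operation:
Net:  10010010.11110011.00000000.00000000
Network: 146.243.0.0/16


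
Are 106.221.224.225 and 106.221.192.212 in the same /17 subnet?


Mask: 255.255.128.0
106.221.224.225 AND mask = 106.221.128.0
106.221.192.212 AND mask = 106.221.128.0
Yes, same subnet (106.221.128.0)


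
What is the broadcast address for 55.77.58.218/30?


Network: 55.77.58.216/30
Host bits = 2
Set all host bits to 1:
Broadcast: 55.77.58.219


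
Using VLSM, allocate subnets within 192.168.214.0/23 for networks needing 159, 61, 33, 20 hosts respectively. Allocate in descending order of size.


159 hosts -> /24 (254 usable): 192.168.214.0/24
61 hosts -> /26 (62 usable): 192.168.215.0/26
33 hosts -> /26 (62 usable): 192.168.215.64/26
20 hosts -> /27 (30 usable): 192.168.215.128/27
Allocation: 192.168.214.0/24 (159 hosts, 254 usable); 192.168.215.0/26 (61 hosts, 62 usable); 192.168.215.64/26 (33 hosts, 62 usable); 192.168.215.128/27 (20 hosts, 30 usable)


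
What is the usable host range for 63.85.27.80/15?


Network: 63.84.0.0
Broadcast: 63.85.255.255
First usable = network + 1
Last usable = broadcast - 1
Range: 63.84.0.1 to 63.85.255.254


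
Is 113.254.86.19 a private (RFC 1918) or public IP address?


RFC 1918 private ranges:
  10.0.0.0/8 (10.0.0.0 - 10.255.255.255)
  172.16.0.0/12 (172.16.0.0 - 172.31.255.255)
  192.168.0.0/16 (192.168.0.0 - 192.168.255.255)
Public (not in any RFC 1918 range)


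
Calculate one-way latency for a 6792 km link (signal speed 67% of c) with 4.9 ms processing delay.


Speed = 0.67 * 3e5 km/s = 201000 km/s
Propagation delay = 6792 / 201000 = 0.0338 s = 33.791 ms
Processing delay = 4.9 ms
Total one-way latency = 38.691 ms


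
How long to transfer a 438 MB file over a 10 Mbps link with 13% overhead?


Effective throughput = 10 * (1 - 13/100) = 8.7 Mbps
File size in Mb = 438 * 8 = 3504 Mb
Time = 3504 / 8.7
Time = 402.7586 seconds


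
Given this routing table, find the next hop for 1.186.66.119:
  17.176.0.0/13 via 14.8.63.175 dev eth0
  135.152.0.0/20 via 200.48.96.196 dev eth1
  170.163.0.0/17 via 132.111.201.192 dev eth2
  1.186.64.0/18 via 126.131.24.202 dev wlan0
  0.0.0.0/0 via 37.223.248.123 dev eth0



Longest prefix match for 1.186.66.119:
  /13 17.176.0.0: no
  /20 135.152.0.0: no
  /17 170.163.0.0: no
  /18 1.186.64.0: MATCH
  /0 0.0.0.0: MATCH
Selected: next-hop 126.131.24.202 via wlan0 (matched /18)


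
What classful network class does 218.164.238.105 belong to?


First octet: 218
Binary: 11011010
110xxxxx -> Class C (192-223)
Class C, default mask 255.255.255.0 (/24)


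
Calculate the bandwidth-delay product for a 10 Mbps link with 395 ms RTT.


BDP = bandwidth * RTT
= 10 Mbps * 395 ms
= 10 * 1e6 * 395 / 1000 bits
= 3950000 bits
= 493750 bytes
= 482.1777 KB
BDP = 3950000 bits (493750 bytes)


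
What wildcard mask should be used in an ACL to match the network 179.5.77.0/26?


Subnet mask: 255.255.255.192
Wildcard = 255.255.255.255 - subnet mask
255 - 255 = 0
255 - 255 = 0
255 - 255 = 0
255 - 192 = 63
Wildcard: 0.0.0.63


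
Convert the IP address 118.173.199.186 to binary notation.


118 = 01110110
173 = 10101101
199 = 11000111
186 = 10111010
Binary: 01110110.10101101.11000111.10111010


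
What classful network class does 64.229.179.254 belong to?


First octet: 64
Binary: 01000000
0xxxxxxx -> Class A (1-126)
Class A, default mask 255.0.0.0 (/8)


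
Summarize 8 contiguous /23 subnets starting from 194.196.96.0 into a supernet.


Original prefix: /23
Number of subnets: 8 = 2^3
New prefix = 23 - 3 = 20
Supernet: 194.196.96.0/20


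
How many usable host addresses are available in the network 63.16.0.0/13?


Host bits = 32 - 13 = 19
Total addresses = 2^19 = 524288
Usable = total - 2 (network and broadcast)
Usable hosts: 524286


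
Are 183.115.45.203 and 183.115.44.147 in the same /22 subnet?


Mask: 255.255.252.0
183.115.45.203 AND mask = 183.115.44.0
183.115.44.147 AND mask = 183.115.44.0
Yes, same subnet (183.115.44.0)


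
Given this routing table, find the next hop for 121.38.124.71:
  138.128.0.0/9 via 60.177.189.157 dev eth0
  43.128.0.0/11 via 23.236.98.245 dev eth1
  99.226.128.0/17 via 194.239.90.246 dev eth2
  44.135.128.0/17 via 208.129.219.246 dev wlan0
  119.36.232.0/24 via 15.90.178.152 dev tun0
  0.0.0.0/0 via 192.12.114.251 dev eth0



Longest prefix match for 121.38.124.71:
  /9 138.128.0.0: no
  /11 43.128.0.0: no
  /17 99.226.128.0: no
  /17 44.135.128.0: no
  /24 119.36.232.0: no
  /0 0.0.0.0: MATCH
Selected: next-hop 192.12.114.251 via eth0 (matched /0)


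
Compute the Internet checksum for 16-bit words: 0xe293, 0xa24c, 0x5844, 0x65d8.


Sum all words (with carry folding):
+ 0xe293 = 0xe293
+ 0xa24c = 0x84e0
+ 0x5844 = 0xdd24
+ 0x65d8 = 0x42fd
One's complement: ~0x42fd
Checksum = 0xbd02


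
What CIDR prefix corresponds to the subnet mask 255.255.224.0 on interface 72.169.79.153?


Binary: 11111111.11111111.11100000.00000000
Count leading 1s
Prefix: /19


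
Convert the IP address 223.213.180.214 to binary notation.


223 = 11011111
213 = 11010101
180 = 10110100
214 = 11010110
Binary: 11011111.11010101.10110100.11010110


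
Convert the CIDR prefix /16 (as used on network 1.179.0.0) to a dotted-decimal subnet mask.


/16 means 16 network bits, 16 host bits
Binary: 11111111111111110000000000000000
Mask: 255.255.0.0


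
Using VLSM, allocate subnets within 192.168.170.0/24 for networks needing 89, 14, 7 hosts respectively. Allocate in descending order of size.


89 hosts -> /25 (126 usable): 192.168.170.0/25
14 hosts -> /28 (14 usable): 192.168.170.128/28
7 hosts -> /28 (14 usable): 192.168.170.144/28
Allocation: 192.168.170.0/25 (89 hosts, 126 usable); 192.168.170.128/28 (14 hosts, 14 usable); 192.168.170.144/28 (7 hosts, 14 usable)


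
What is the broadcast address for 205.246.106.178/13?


Network: 205.240.0.0/13
Host bits = 19
Set all host bits to 1:
Broadcast: 205.247.255.255


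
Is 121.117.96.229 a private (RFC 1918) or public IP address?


RFC 1918 private ranges:
  10.0.0.0/8 (10.0.0.0 - 10.255.255.255)
  172.16.0.0/12 (172.16.0.0 - 172.31.255.255)
  192.168.0.0/16 (192.168.0.0 - 192.168.255.255)
Public (not in any RFC 1918 range)


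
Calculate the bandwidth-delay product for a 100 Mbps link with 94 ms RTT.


BDP = bandwidth * RTT
= 100 Mbps * 94 ms
= 100 * 1e6 * 94 / 1000 bits
= 9400000 bits
= 1175000 bytes
= 1147.4609 KB
BDP = 9400000 bits (1175000 bytes)


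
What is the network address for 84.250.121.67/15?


IP:   01010100.11111010.01111001.01000011
Mask: 11111111.11111110.00000000.00000000
AND operation:
Net:  01010100.11111010.00000000.00000000
Network: 84.250.0.0/15


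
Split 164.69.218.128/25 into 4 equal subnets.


New prefix = 25 + 2 = 27
Each subnet has 32 addresses
  164.69.218.128/27
  164.69.218.160/27
  164.69.218.192/27
  164.69.218.224/27
Subnets: 164.69.218.128/27, 164.69.218.160/27, 164.69.218.192/27, 164.69.218.224/27


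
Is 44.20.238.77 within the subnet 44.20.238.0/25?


Subnet network: 44.20.238.0
Test IP AND mask: 44.20.238.0
Yes, 44.20.238.77 is in 44.20.238.0/25


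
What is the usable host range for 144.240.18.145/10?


Network: 144.192.0.0
Broadcast: 144.255.255.255
First usable = network + 1
Last usable = broadcast - 1
Range: 144.192.0.1 to 144.255.255.254


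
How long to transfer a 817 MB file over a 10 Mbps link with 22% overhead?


Effective throughput = 10 * (1 - 22/100) = 7.8 Mbps
File size in Mb = 817 * 8 = 6536 Mb
Time = 6536 / 7.8
Time = 837.9487 seconds


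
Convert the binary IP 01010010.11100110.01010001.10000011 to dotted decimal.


01010010 = 82
11100110 = 230
01010001 = 81
10000011 = 131
IP: 82.230.81.131


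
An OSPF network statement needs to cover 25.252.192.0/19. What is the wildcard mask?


Subnet mask: 255.255.224.0
Wildcard = 255.255.255.255 - subnet mask
255 - 255 = 0
255 - 255 = 0
255 - 224 = 31
255 - 0 = 255
Wildcard: 0.0.31.255


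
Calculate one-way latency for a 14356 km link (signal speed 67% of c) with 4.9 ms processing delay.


Speed = 0.67 * 3e5 km/s = 201000 km/s
Propagation delay = 14356 / 201000 = 0.0714 s = 71.4229 ms
Processing delay = 4.9 ms
Total one-way latency = 76.3229 ms


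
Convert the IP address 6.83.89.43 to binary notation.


6 = 00000110
83 = 01010011
89 = 01011001
43 = 00101011
Binary: 00000110.01010011.01011001.00101011


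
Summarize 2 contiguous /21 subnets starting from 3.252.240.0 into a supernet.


Original prefix: /21
Number of subnets: 2 = 2^1
New prefix = 21 - 1 = 20
Supernet: 3.252.240.0/20


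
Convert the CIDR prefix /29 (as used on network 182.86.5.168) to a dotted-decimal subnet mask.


/29 means 29 network bits, 3 host bits
Binary: 11111111111111111111111111111000
Mask: 255.255.255.248


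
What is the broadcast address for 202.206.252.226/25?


Network: 202.206.252.128/25
Host bits = 7
Set all host bits to 1:
Broadcast: 202.206.252.255


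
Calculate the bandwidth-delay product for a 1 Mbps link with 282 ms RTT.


BDP = bandwidth * RTT
= 1 Mbps * 282 ms
= 1 * 1e6 * 282 / 1000 bits
= 282000 bits
= 35250 bytes
= 34.4238 KB
BDP = 282000 bits (35250 bytes)


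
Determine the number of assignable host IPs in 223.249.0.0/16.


Host bits = 32 - 16 = 16
Total addresses = 2^16 = 65536
Usable = total - 2 (network and broadcast)
Usable hosts: 65534


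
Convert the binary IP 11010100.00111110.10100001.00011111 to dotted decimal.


11010100 = 212
00111110 = 62
10100001 = 161
00011111 = 31
IP: 212.62.161.31


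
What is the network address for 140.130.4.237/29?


IP:   10001100.10000010.00000100.11101101
Mask: 11111111.11111111.11111111.11111000
AND operation:
Net:  10001100.10000010.00000100.11101000
Network: 140.130.4.232/29


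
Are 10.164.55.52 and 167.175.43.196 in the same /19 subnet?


Mask: 255.255.224.0
10.164.55.52 AND mask = 10.164.32.0
167.175.43.196 AND mask = 167.175.32.0
No, different subnets (10.164.32.0 vs 167.175.32.0)


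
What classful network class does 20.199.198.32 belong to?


First octet: 20
Binary: 00010100
0xxxxxxx -> Class A (1-126)
Class A, default mask 255.0.0.0 (/8)


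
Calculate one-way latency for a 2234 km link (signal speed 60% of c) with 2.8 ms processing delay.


Speed = 0.6 * 3e5 km/s = 180000 km/s
Propagation delay = 2234 / 180000 = 0.0124 s = 12.4111 ms
Processing delay = 2.8 ms
Total one-way latency = 15.2111 ms


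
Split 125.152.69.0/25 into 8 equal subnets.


New prefix = 25 + 3 = 28
Each subnet has 16 addresses
  125.152.69.0/28
  125.152.69.16/28
  125.152.69.32/28
  125.152.69.48/28
  125.152.69.64/28
  125.152.69.80/28
  125.152.69.96/28
  125.152.69.112/28
Subnets: 125.152.69.0/28, 125.152.69.16/28, 125.152.69.32/28, 125.152.69.48/28, 125.152.69.64/28, 125.152.69.80/28, 125.152.69.96/28, 125.152.69.112/28


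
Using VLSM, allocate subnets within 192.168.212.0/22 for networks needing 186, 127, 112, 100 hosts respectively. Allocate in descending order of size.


186 hosts -> /24 (254 usable): 192.168.212.0/24
127 hosts -> /24 (254 usable): 192.168.213.0/24
112 hosts -> /25 (126 usable): 192.168.214.0/25
100 hosts -> /25 (126 usable): 192.168.214.128/25
Allocation: 192.168.212.0/24 (186 hosts, 254 usable); 192.168.213.0/24 (127 hosts, 254 usable); 192.168.214.0/25 (112 hosts, 126 usable); 192.168.214.128/25 (100 hosts, 126 usable)


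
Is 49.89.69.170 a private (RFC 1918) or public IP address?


RFC 1918 private ranges:
  10.0.0.0/8 (10.0.0.0 - 10.255.255.255)
  172.16.0.0/12 (172.16.0.0 - 172.31.255.255)
  192.168.0.0/16 (192.168.0.0 - 192.168.255.255)
Public (not in any RFC 1918 range)


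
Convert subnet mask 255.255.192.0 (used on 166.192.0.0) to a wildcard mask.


Subnet mask: 255.255.192.0
Wildcard = 255.255.255.255 - subnet mask
255 - 255 = 0
255 - 255 = 0
255 - 192 = 63
255 - 0 = 255
Wildcard: 0.0.63.255


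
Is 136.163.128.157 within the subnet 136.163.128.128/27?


Subnet network: 136.163.128.128
Test IP AND mask: 136.163.128.128
Yes, 136.163.128.157 is in 136.163.128.128/27


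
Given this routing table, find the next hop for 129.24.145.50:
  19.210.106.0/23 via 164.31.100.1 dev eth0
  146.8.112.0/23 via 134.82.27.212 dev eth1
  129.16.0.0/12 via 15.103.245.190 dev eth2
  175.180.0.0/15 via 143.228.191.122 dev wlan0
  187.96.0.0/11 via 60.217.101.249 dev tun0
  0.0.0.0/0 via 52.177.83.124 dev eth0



Longest prefix match for 129.24.145.50:
  /23 19.210.106.0: no
  /23 146.8.112.0: no
  /12 129.16.0.0: MATCH
  /15 175.180.0.0: no
  /11 187.96.0.0: no
  /0 0.0.0.0: MATCH
Selected: next-hop 15.103.245.190 via eth2 (matched /12)


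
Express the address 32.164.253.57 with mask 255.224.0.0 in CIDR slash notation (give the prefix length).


Binary: 11111111.11100000.00000000.00000000
Count leading 1s
Prefix: /11


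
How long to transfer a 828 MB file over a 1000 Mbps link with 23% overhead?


Effective throughput = 1000 * (1 - 23/100) = 770 Mbps
File size in Mb = 828 * 8 = 6624 Mb
Time = 6624 / 770
Time = 8.6026 seconds


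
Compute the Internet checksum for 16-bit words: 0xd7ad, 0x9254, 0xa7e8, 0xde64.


Sum all words (with carry folding):
+ 0xd7ad = 0xd7ad
+ 0x9254 = 0x6a02
+ 0xa7e8 = 0x11eb
+ 0xde64 = 0xf04f
One's complement: ~0xf04f
Checksum = 0x0fb0


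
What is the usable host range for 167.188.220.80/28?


Network: 167.188.220.80
Broadcast: 167.188.220.95
First usable = network + 1
Last usable = broadcast - 1
Range: 167.188.220.81 to 167.188.220.94


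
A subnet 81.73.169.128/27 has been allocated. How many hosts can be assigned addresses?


Host bits = 32 - 27 = 5
Total addresses = 2^5 = 32
Usable = total - 2 (network and broadcast)
Usable hosts: 30


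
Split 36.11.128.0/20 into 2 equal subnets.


New prefix = 20 + 1 = 21
Each subnet has 2048 addresses
  36.11.128.0/21
  36.11.136.0/21
Subnets: 36.11.128.0/21, 36.11.136.0/21


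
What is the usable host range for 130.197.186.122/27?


Network: 130.197.186.96
Broadcast: 130.197.186.127
First usable = network + 1
Last usable = broadcast - 1
Range: 130.197.186.97 to 130.197.186.126


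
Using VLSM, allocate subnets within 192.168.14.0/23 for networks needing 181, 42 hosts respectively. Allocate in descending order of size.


181 hosts -> /24 (254 usable): 192.168.14.0/24
42 hosts -> /26 (62 usable): 192.168.15.0/26
Allocation: 192.168.14.0/24 (181 hosts, 254 usable); 192.168.15.0/26 (42 hosts, 62 usable)


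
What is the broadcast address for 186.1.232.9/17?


Network: 186.1.128.0/17
Host bits = 15
Set all host bits to 1:
Broadcast: 186.1.255.255


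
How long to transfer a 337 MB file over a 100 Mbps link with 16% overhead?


Effective throughput = 100 * (1 - 16/100) = 84 Mbps
File size in Mb = 337 * 8 = 2696 Mb
Time = 2696 / 84
Time = 32.0952 seconds


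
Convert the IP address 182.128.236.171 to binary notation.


182 = 10110110
128 = 10000000
236 = 11101100
171 = 10101011
Binary: 10110110.10000000.11101100.10101011


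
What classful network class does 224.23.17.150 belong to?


First octet: 224
Binary: 11100000
1110xxxx -> Class D (224-239)
Class D (multicast), default mask N/A


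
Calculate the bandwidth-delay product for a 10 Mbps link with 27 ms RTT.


BDP = bandwidth * RTT
= 10 Mbps * 27 ms
= 10 * 1e6 * 27 / 1000 bits
= 270000 bits
= 33750 bytes
= 32.959 KB
BDP = 270000 bits (33750 bytes)


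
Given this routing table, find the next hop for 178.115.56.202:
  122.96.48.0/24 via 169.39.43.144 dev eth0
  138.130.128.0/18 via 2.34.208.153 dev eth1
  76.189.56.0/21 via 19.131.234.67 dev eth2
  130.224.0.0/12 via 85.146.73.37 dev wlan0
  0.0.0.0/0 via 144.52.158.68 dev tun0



Longest prefix match for 178.115.56.202:
  /24 122.96.48.0: no
  /18 138.130.128.0: no
  /21 76.189.56.0: no
  /12 130.224.0.0: no
  /0 0.0.0.0: MATCH
Selected: next-hop 144.52.158.68 via tun0 (matched /0)


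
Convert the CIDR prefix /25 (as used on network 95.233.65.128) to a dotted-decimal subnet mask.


/25 means 25 network bits, 7 host bits
Binary: 11111111111111111111111110000000
Mask: 255.255.255.128


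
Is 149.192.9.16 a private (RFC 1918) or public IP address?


RFC 1918 private ranges:
  10.0.0.0/8 (10.0.0.0 - 10.255.255.255)
  172.16.0.0/12 (172.16.0.0 - 172.31.255.255)
  192.168.0.0/16 (192.168.0.0 - 192.168.255.255)
Public (not in any RFC 1918 range)


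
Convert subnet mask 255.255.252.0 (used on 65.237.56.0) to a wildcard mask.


Subnet mask: 255.255.252.0
Wildcard = 255.255.255.255 - subnet mask
255 - 255 = 0
255 - 255 = 0
255 - 252 = 3
255 - 0 = 255
Wildcard: 0.0.3.255


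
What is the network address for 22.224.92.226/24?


IP:   00010110.11100000.01011100.11100010
Mask: 11111111.11111111.11111111.00000000
AND operation:
Net:  00010110.11100000.01011100.00000000
Network: 22.224.92.0/24


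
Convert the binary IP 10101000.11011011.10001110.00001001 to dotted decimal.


10101000 = 168
11011011 = 219
10001110 = 142
00001001 = 9
IP: 168.219.142.9


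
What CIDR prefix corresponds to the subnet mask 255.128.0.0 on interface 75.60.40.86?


Binary: 11111111.10000000.00000000.00000000
Count leading 1s
Prefix: /9


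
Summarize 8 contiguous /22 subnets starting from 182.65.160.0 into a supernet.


Original prefix: /22
Number of subnets: 8 = 2^3
New prefix = 22 - 3 = 19
Supernet: 182.65.160.0/19


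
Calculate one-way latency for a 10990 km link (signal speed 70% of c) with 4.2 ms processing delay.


Speed = 0.7 * 3e5 km/s = 210000 km/s
Propagation delay = 10990 / 210000 = 0.0523 s = 52.3333 ms
Processing delay = 4.2 ms
Total one-way latency = 56.5333 ms


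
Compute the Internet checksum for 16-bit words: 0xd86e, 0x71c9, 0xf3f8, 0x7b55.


Sum all words (with carry folding):
+ 0xd86e = 0xd86e
+ 0x71c9 = 0x4a38
+ 0xf3f8 = 0x3e31
+ 0x7b55 = 0xb986
One's complement: ~0xb986
Checksum = 0x4679


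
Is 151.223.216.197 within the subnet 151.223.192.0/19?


Subnet network: 151.223.192.0
Test IP AND mask: 151.223.192.0
Yes, 151.223.216.197 is in 151.223.192.0/19


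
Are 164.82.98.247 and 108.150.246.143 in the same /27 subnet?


Mask: 255.255.255.224
164.82.98.247 AND mask = 164.82.98.224
108.150.246.143 AND mask = 108.150.246.128
No, different subnets (164.82.98.224 vs 108.150.246.128)


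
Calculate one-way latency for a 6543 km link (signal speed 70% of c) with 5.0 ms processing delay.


Speed = 0.7 * 3e5 km/s = 210000 km/s
Propagation delay = 6543 / 210000 = 0.0312 s = 31.1571 ms
Processing delay = 5.0 ms
Total one-way latency = 36.1571 ms


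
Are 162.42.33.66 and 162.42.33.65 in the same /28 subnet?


Mask: 255.255.255.240
162.42.33.66 AND mask = 162.42.33.64
162.42.33.65 AND mask = 162.42.33.64
Yes, same subnet (162.42.33.64)


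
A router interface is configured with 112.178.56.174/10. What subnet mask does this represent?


/10 means 10 network bits, 22 host bits
Binary: 11111111110000000000000000000000
Mask: 255.192.0.0


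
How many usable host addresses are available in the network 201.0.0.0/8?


Host bits = 32 - 8 = 24
Total addresses = 2^24 = 16777216
Usable = total - 2 (network and broadcast)
Usable hosts: 16777214


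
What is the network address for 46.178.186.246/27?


IP:   00101110.10110010.10111010.11110110
Mask: 11111111.11111111.11111111.11100000
AND operation:
Net:  00101110.10110010.10111010.11100000
Network: 46.178.186.224/27


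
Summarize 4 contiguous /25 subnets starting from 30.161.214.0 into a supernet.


Original prefix: /25
Number of subnets: 4 = 2^2
New prefix = 25 - 2 = 23
Supernet: 30.161.214.0/23


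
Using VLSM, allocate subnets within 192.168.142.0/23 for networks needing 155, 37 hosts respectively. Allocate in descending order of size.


155 hosts -> /24 (254 usable): 192.168.142.0/24
37 hosts -> /26 (62 usable): 192.168.143.0/26
Allocation: 192.168.142.0/24 (155 hosts, 254 usable); 192.168.143.0/26 (37 hosts, 62 usable)


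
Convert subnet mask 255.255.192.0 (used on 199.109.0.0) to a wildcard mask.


Subnet mask: 255.255.192.0
Wildcard = 255.255.255.255 - subnet mask
255 - 255 = 0
255 - 255 = 0
255 - 192 = 63
255 - 0 = 255
Wildcard: 0.0.63.255


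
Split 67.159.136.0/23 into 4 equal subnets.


New prefix = 23 + 2 = 25
Each subnet has 128 addresses
  67.159.136.0/25
  67.159.136.128/25
  67.159.137.0/25
  67.159.137.128/25
Subnets: 67.159.136.0/25, 67.159.136.128/25, 67.159.137.0/25, 67.159.137.128/25


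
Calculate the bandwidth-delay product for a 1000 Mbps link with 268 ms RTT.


BDP = bandwidth * RTT
= 1000 Mbps * 268 ms
= 1000 * 1e6 * 268 / 1000 bits
= 268000000 bits
= 33500000 bytes
= 32714.8438 KB
BDP = 268000000 bits (33500000 bytes)


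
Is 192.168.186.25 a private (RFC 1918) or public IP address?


RFC 1918 private ranges:
  10.0.0.0/8 (10.0.0.0 - 10.255.255.255)
  172.16.0.0/12 (172.16.0.0 - 172.31.255.255)
  192.168.0.0/16 (192.168.0.0 - 192.168.255.255)
Private (in 192.168.0.0/16)


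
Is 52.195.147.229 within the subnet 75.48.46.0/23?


Subnet network: 75.48.46.0
Test IP AND mask: 52.195.146.0
No, 52.195.147.229 is not in 75.48.46.0/23


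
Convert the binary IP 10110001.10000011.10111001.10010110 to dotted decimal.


10110001 = 177
10000011 = 131
10111001 = 185
10010110 = 150
IP: 177.131.185.150


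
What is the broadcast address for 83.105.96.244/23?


Network: 83.105.96.0/23
Host bits = 9
Set all host bits to 1:
Broadcast: 83.105.97.255


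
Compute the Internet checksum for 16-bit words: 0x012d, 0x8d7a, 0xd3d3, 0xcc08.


Sum all words (with carry folding):
+ 0x012d = 0x012d
+ 0x8d7a = 0x8ea7
+ 0xd3d3 = 0x627b
+ 0xcc08 = 0x2e84
One's complement: ~0x2e84
Checksum = 0xd17b


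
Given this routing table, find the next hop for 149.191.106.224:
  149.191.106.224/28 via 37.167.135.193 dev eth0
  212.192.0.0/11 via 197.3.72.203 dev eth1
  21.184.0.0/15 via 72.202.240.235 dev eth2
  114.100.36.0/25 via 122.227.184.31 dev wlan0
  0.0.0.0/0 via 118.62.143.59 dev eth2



Longest prefix match for 149.191.106.224:
  /28 149.191.106.224: MATCH
  /11 212.192.0.0: no
  /15 21.184.0.0: no
  /25 114.100.36.0: no
  /0 0.0.0.0: MATCH
Selected: next-hop 37.167.135.193 via eth0 (matched /28)


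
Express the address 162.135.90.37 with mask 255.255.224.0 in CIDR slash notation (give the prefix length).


Binary: 11111111.11111111.11100000.00000000
Count leading 1s
Prefix: /19


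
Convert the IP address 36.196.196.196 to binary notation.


36 = 00100100
196 = 11000100
196 = 11000100
196 = 11000100
Binary: 00100100.11000100.11000100.11000100


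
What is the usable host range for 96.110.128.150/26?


Network: 96.110.128.128
Broadcast: 96.110.128.191
First usable = network + 1
Last usable = broadcast - 1
Range: 96.110.128.129 to 96.110.128.190


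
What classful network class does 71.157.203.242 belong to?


First octet: 71
Binary: 01000111
0xxxxxxx -> Class A (1-126)
Class A, default mask 255.0.0.0 (/8)


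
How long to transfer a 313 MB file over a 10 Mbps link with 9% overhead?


Effective throughput = 10 * (1 - 9/100) = 9.1 Mbps
File size in Mb = 313 * 8 = 2504 Mb
Time = 2504 / 9.1
Time = 275.1648 seconds


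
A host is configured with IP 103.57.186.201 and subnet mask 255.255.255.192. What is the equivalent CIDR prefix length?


Binary: 11111111.11111111.11111111.11000000
Count leading 1s
Prefix: /26


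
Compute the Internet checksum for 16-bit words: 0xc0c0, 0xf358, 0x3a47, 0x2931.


Sum all words (with carry folding):
+ 0xc0c0 = 0xc0c0
+ 0xf358 = 0xb419
+ 0x3a47 = 0xee60
+ 0x2931 = 0x1792
One's complement: ~0x1792
Checksum = 0xe86d


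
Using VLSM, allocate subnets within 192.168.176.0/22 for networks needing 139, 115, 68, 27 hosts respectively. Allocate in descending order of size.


139 hosts -> /24 (254 usable): 192.168.176.0/24
115 hosts -> /25 (126 usable): 192.168.177.0/25
68 hosts -> /25 (126 usable): 192.168.177.128/25
27 hosts -> /27 (30 usable): 192.168.178.0/27
Allocation: 192.168.176.0/24 (139 hosts, 254 usable); 192.168.177.0/25 (115 hosts, 126 usable); 192.168.177.128/25 (68 hosts, 126 usable); 192.168.178.0/27 (27 hosts, 30 usable)


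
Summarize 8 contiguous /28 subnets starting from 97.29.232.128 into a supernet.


Original prefix: /28
Number of subnets: 8 = 2^3
New prefix = 28 - 3 = 25
Supernet: 97.29.232.128/25


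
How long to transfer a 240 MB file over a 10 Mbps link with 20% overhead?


Effective throughput = 10 * (1 - 20/100) = 8 Mbps
File size in Mb = 240 * 8 = 1920 Mb
Time = 1920 / 8
Time = 240 seconds


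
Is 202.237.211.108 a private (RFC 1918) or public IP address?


RFC 1918 private ranges:
  10.0.0.0/8 (10.0.0.0 - 10.255.255.255)
  172.16.0.0/12 (172.16.0.0 - 172.31.255.255)
  192.168.0.0/16 (192.168.0.0 - 192.168.255.255)
Public (not in any RFC 1918 range)


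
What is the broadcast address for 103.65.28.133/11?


Network: 103.64.0.0/11
Host bits = 21
Set all host bits to 1:
Broadcast: 103.95.255.255


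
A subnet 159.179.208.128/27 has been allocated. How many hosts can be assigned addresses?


Host bits = 32 - 27 = 5
Total addresses = 2^5 = 32
Usable = total - 2 (network and broadcast)
Usable hosts: 30


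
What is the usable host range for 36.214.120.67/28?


Network: 36.214.120.64
Broadcast: 36.214.120.79
First usable = network + 1
Last usable = broadcast - 1
Range: 36.214.120.65 to 36.214.120.78


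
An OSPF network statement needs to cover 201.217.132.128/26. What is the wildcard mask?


Subnet mask: 255.255.255.192
Wildcard = 255.255.255.255 - subnet mask
255 - 255 = 0
255 - 255 = 0
255 - 255 = 0
255 - 192 = 63
Wildcard: 0.0.0.63


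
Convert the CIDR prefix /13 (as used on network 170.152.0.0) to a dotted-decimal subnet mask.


/13 means 13 network bits, 19 host bits
Binary: 11111111111110000000000000000000
Mask: 255.248.0.0


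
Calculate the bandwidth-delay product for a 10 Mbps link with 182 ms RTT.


BDP = bandwidth * RTT
= 10 Mbps * 182 ms
= 10 * 1e6 * 182 / 1000 bits
= 1820000 bits
= 227500 bytes
= 222.168 KB
BDP = 1820000 bits (227500 bytes)


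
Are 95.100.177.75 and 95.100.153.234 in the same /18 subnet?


Mask: 255.255.192.0
95.100.177.75 AND mask = 95.100.128.0
95.100.153.234 AND mask = 95.100.128.0
Yes, same subnet (95.100.128.0)


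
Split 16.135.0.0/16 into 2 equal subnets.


New prefix = 16 + 1 = 17
Each subnet has 32768 addresses
  16.135.0.0/17
  16.135.128.0/17
Subnets: 16.135.0.0/17, 16.135.128.0/17


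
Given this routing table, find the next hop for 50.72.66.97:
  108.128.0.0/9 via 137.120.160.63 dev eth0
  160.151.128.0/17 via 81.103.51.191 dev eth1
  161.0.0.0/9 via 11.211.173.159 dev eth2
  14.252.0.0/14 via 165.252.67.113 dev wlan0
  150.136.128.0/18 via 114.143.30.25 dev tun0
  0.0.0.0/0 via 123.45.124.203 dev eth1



Longest prefix match for 50.72.66.97:
  /9 108.128.0.0: no
  /17 160.151.128.0: no
  /9 161.0.0.0: no
  /14 14.252.0.0: no
  /18 150.136.128.0: no
  /0 0.0.0.0: MATCH
Selected: next-hop 123.45.124.203 via eth1 (matched /0)


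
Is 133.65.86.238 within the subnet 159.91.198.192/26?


Subnet network: 159.91.198.192
Test IP AND mask: 133.65.86.192
No, 133.65.86.238 is not in 159.91.198.192/26


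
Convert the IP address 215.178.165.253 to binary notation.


215 = 11010111
178 = 10110010
165 = 10100101
253 = 11111101
Binary: 11010111.10110010.10100101.11111101


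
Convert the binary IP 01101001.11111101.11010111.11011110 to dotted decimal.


01101001 = 105
11111101 = 253
11010111 = 215
11011110 = 222
IP: 105.253.215.222


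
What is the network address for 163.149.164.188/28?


IP:   10100011.10010101.10100100.10111100
Mask: 11111111.11111111.11111111.11110000
AND operation:
Net:  10100011.10010101.10100100.10110000
Network: 163.149.164.176/28


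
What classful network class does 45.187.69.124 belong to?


First octet: 45
Binary: 00101101
0xxxxxxx -> Class A (1-126)
Class A, default mask 255.0.0.0 (/8)
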